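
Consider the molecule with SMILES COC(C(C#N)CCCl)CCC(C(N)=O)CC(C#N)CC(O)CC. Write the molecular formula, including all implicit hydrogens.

Walk through each heavy atom and fill implicit hydrogens from standard valence (C 4, N 3, O 2, S 2, halogen 1):
  atom 1: C, bond orders sum to 1 (valence 4) → 3 H
  atom 2: O, bond orders sum to 2 (valence 2) → 0 H
  atom 3: C, bond orders sum to 3 (valence 4) → 1 H
  atom 4: C, bond orders sum to 3 (valence 4) → 1 H
  atom 5: C, bond orders sum to 4 (valence 4) → 0 H
  atom 6: N, bond orders sum to 3 (valence 3) → 0 H
  atom 7: C, bond orders sum to 2 (valence 4) → 2 H
  atom 8: C, bond orders sum to 2 (valence 4) → 2 H
  atom 9: Cl (halogen, monovalent) → 0 H
  atom 10: C, bond orders sum to 2 (valence 4) → 2 H
  atom 11: C, bond orders sum to 2 (valence 4) → 2 H
  atom 12: C, bond orders sum to 3 (valence 4) → 1 H
  atom 13: C, bond orders sum to 4 (valence 4) → 0 H
  atom 14: N, bond orders sum to 1 (valence 3) → 2 H
  atom 15: O, bond orders sum to 2 (valence 2) → 0 H
  atom 16: C, bond orders sum to 2 (valence 4) → 2 H
  atom 17: C, bond orders sum to 3 (valence 4) → 1 H
  atom 18: C, bond orders sum to 4 (valence 4) → 0 H
  atom 19: N, bond orders sum to 3 (valence 3) → 0 H
  atom 20: C, bond orders sum to 2 (valence 4) → 2 H
  atom 21: C, bond orders sum to 3 (valence 4) → 1 H
  atom 22: O, bond orders sum to 1 (valence 2) → 1 H
  atom 23: C, bond orders sum to 2 (valence 4) → 2 H
  atom 24: C, bond orders sum to 1 (valence 4) → 3 H
Totals → C:17, H:28, Cl:1, N:3, O:3.

C17H28ClN3O3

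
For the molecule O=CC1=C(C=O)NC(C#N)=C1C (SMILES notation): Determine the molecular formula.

C8H6N2O2

Walk through each heavy atom and fill implicit hydrogens from standard valence (C 4, N 3, O 2, S 2, halogen 1):
  atom 1: O, bond orders sum to 2 (valence 2) → 0 H
  atom 2: C, bond orders sum to 3 (valence 4) → 1 H
  atom 3: C, bond orders sum to 4 (valence 4) → 0 H
  atom 4: C, bond orders sum to 4 (valence 4) → 0 H
  atom 5: C, bond orders sum to 3 (valence 4) → 1 H
  atom 6: O, bond orders sum to 2 (valence 2) → 0 H
  atom 7: N, bond orders sum to 2 (valence 3) → 1 H
  atom 8: C, bond orders sum to 4 (valence 4) → 0 H
  atom 9: C, bond orders sum to 4 (valence 4) → 0 H
  atom 10: N, bond orders sum to 3 (valence 3) → 0 H
  atom 11: C, bond orders sum to 4 (valence 4) → 0 H
  atom 12: C, bond orders sum to 1 (valence 4) → 3 H
Totals → C:8, H:6, N:2, O:2.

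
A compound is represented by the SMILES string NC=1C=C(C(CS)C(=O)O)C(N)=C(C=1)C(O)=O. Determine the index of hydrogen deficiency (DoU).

Degree of unsaturation = (number of rings) + (number of π bonds).
Ring closures in the SMILES: 1.
π bonds: 5 double bonds (each 1 DoU) → 5 DoU from unsaturation.
Total DoU = 1 + 5 = 6.

6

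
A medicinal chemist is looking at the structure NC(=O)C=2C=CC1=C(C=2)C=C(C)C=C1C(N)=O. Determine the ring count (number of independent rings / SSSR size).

2

In SMILES, each pair of matching ring-closure digits denotes one ring-closing bond; the number of such bonds equals the number of independent rings.
Ring-closure bonds here: 2.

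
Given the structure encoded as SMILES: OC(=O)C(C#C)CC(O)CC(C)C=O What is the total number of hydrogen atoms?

Walk through each heavy atom and fill implicit hydrogens from standard valence (C 4, N 3, O 2, S 2, halogen 1):
  atom 1: O, bond orders sum to 1 (valence 2) → 1 H
  atom 2: C, bond orders sum to 4 (valence 4) → 0 H
  atom 3: O, bond orders sum to 2 (valence 2) → 0 H
  atom 4: C, bond orders sum to 3 (valence 4) → 1 H
  atom 5: C, bond orders sum to 4 (valence 4) → 0 H
  atom 6: C, bond orders sum to 3 (valence 4) → 1 H
  atom 7: C, bond orders sum to 2 (valence 4) → 2 H
  atom 8: C, bond orders sum to 3 (valence 4) → 1 H
  atom 9: O, bond orders sum to 1 (valence 2) → 1 H
  atom 10: C, bond orders sum to 2 (valence 4) → 2 H
  atom 11: C, bond orders sum to 3 (valence 4) → 1 H
  atom 12: C, bond orders sum to 1 (valence 4) → 3 H
  atom 13: C, bond orders sum to 3 (valence 4) → 1 H
  atom 14: O, bond orders sum to 2 (valence 2) → 0 H
Total hydrogens: 14.

14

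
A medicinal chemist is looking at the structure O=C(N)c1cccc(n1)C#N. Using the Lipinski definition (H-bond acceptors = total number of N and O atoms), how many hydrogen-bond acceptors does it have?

N atoms: 3; O atoms: 1.
Lipinski HBA = 3 + 1 = 4.

4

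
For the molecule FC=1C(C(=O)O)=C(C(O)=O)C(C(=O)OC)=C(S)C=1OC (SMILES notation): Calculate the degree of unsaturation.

7

Degree of unsaturation = (number of rings) + (number of π bonds).
Ring closures in the SMILES: 1.
π bonds: 6 double bonds (each 1 DoU) → 6 DoU from unsaturation.
Total DoU = 1 + 6 = 7.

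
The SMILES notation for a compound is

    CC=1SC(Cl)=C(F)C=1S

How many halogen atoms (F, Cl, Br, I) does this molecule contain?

Halogen atoms appear at heavy-atom positions 5, 7 (1×Cl, 1×F).
Other groups present: 1 thiol.
Halogen count: 2.

2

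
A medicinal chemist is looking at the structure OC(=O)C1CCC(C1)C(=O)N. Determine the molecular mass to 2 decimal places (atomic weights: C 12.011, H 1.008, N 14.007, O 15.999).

157.17 g/mol

First, the molecular formula is C7H11NO3 (counting implicit H from valence).
  C: 7 × 12.011 = 84.077
  H: 11 × 1.008 = 11.088
  N: 1 × 14.007 = 14.007
  O: 3 × 15.999 = 47.997
Sum: 7×12.011 + 11×1.008 + 1×14.007 + 3×15.999 = 157.169 → 157.17 g/mol.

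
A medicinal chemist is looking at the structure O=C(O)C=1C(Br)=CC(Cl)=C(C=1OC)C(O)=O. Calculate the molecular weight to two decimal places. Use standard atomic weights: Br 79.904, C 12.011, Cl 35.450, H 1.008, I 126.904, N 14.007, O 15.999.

First, the molecular formula is C9H6BrClO5 (counting implicit H from valence).
  Br: 1 × 79.904 = 79.904
  C: 9 × 12.011 = 108.099
  Cl: 1 × 35.450 = 35.450
  H: 6 × 1.008 = 6.048
  O: 5 × 15.999 = 79.995
Sum: 1×79.904 + 9×12.011 + 1×35.450 + 6×1.008 + 5×15.999 = 309.496 → 309.50 g/mol.

309.50 g/mol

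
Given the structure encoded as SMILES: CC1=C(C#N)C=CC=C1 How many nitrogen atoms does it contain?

1

Scan the SMILES for N atoms (remember two-letter symbols like Cl and Br are single atoms).
Nitrogen count: 1.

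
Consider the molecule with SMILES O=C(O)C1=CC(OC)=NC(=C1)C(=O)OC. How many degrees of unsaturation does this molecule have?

6

Molecular formula: C9H9NO5.
DoU = (2C + 2 + N − H − X) / 2, where X is the halogen count and O/S are ignored.
    = (2·9 + 2 + 1 − 9 − 0) / 2 = 12 / 2 = 6.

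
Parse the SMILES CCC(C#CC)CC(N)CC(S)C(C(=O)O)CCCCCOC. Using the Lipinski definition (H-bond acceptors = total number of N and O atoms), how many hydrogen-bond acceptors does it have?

4

N atoms: 1; O atoms: 3.
Lipinski HBA = 1 + 3 = 4.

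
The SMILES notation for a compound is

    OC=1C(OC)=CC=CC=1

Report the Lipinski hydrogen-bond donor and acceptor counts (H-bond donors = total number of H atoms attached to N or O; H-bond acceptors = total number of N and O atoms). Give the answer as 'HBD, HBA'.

1, 2

Donors: find every N or O and count the H atoms it carries.
  atom 1 (O): bond orders sum to 1 → 1 H
  atom 4 (O): bond orders sum to 2 → 0 H
Lipinski HBD = 1.
Acceptors: N atoms = 0, O atoms = 2 → HBA = 2.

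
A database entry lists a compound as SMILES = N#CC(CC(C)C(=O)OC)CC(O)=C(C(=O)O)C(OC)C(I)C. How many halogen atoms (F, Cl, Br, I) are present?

1

Halogen atoms appear at heavy-atom position 22 (1×I).
Other groups present: 1 alkene, 1 carboxylic acid, 1 ester, 1 ether, 1 hydroxyl, 1 nitrile.
Halogen count: 1.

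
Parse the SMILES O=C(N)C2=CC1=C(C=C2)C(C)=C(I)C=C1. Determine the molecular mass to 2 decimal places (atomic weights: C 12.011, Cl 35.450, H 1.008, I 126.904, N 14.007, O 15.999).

First, the molecular formula is C12H10INO (counting implicit H from valence).
  C: 12 × 12.011 = 144.132
  H: 10 × 1.008 = 10.080
  I: 1 × 126.904 = 126.904
  N: 1 × 14.007 = 14.007
  O: 1 × 15.999 = 15.999
Sum: 12×12.011 + 10×1.008 + 1×126.904 + 1×14.007 + 1×15.999 = 311.122 → 311.12 g/mol.

311.12 g/mol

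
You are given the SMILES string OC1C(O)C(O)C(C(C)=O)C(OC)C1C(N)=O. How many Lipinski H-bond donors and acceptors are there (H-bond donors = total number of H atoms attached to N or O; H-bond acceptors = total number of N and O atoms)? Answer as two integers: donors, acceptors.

Donors: find every N or O and count the H atoms it carries.
  atom 1 (O): bond orders sum to 1 → 1 H
  atom 4 (O): bond orders sum to 1 → 1 H
  atom 6 (O): bond orders sum to 1 → 1 H
  atom 10 (O): bond orders sum to 2 → 0 H
  atom 12 (O): bond orders sum to 2 → 0 H
  atom 16 (N): bond orders sum to 1 → 2 H
  atom 17 (O): bond orders sum to 2 → 0 H
Lipinski HBD = 5.
Acceptors: N atoms = 1, O atoms = 6 → HBA = 7.

5, 7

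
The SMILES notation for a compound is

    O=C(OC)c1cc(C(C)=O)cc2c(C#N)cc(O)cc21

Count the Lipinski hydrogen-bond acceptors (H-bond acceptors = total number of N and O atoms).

N atoms: 1; O atoms: 4.
Lipinski HBA = 1 + 4 = 5.

5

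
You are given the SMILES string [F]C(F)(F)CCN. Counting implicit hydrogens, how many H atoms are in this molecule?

6

Walk through each heavy atom and fill implicit hydrogens from standard valence (C 4, N 3, O 2, S 2, halogen 1):
  atom 1: F with explicit H count 0
  atom 2: C, bond orders sum to 4 (valence 4) → 0 H
  atom 3: F (halogen, monovalent) → 0 H
  atom 4: F (halogen, monovalent) → 0 H
  atom 5: C, bond orders sum to 2 (valence 4) → 2 H
  atom 6: C, bond orders sum to 2 (valence 4) → 2 H
  atom 7: N, bond orders sum to 1 (valence 3) → 2 H
Total hydrogens: 6.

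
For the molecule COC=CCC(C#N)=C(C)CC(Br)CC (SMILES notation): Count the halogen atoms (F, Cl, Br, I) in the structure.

1

Halogen atoms appear at heavy-atom position 13 (1×Br).
Other groups present: 2 alkene, 1 ether, 1 nitrile.
Halogen count: 1.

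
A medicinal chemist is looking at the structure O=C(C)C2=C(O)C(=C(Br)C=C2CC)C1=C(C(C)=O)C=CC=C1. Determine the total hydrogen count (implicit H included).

Walk through each heavy atom and fill implicit hydrogens from standard valence (C 4, N 3, O 2, S 2, halogen 1):
  atom 1: O, bond orders sum to 2 (valence 2) → 0 H
  atom 2: C, bond orders sum to 4 (valence 4) → 0 H
  atom 3: C, bond orders sum to 1 (valence 4) → 3 H
  atom 4: C, bond orders sum to 4 (valence 4) → 0 H
  atom 5: C, bond orders sum to 4 (valence 4) → 0 H
  atom 6: O, bond orders sum to 1 (valence 2) → 1 H
  atom 7: C, bond orders sum to 4 (valence 4) → 0 H
  atom 8: C, bond orders sum to 4 (valence 4) → 0 H
  atom 9: Br (halogen, monovalent) → 0 H
  atom 10: C, bond orders sum to 3 (valence 4) → 1 H
  atom 11: C, bond orders sum to 4 (valence 4) → 0 H
  atom 12: C, bond orders sum to 2 (valence 4) → 2 H
  atom 13: C, bond orders sum to 1 (valence 4) → 3 H
  atom 14: C, bond orders sum to 4 (valence 4) → 0 H
  atom 15: C, bond orders sum to 4 (valence 4) → 0 H
  atom 16: C, bond orders sum to 4 (valence 4) → 0 H
  atom 17: C, bond orders sum to 1 (valence 4) → 3 H
  atom 18: O, bond orders sum to 2 (valence 2) → 0 H
  atom 19: C, bond orders sum to 3 (valence 4) → 1 H
  atom 20: C, bond orders sum to 3 (valence 4) → 1 H
  atom 21: C, bond orders sum to 3 (valence 4) → 1 H
  atom 22: C, bond orders sum to 3 (valence 4) → 1 H
Total hydrogens: 17.

17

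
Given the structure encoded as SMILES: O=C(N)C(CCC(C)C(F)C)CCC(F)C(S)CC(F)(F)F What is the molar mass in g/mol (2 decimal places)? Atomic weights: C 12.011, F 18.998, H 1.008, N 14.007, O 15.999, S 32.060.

349.40 g/mol

First, the molecular formula is C14H24F5NOS (counting implicit H from valence).
  C: 14 × 12.011 = 168.154
  F: 5 × 18.998 = 94.990
  H: 24 × 1.008 = 24.192
  N: 1 × 14.007 = 14.007
  O: 1 × 15.999 = 15.999
  S: 1 × 32.060 = 32.060
Sum: 14×12.011 + 5×18.998 + 24×1.008 + 1×14.007 + 1×15.999 + 1×32.060 = 349.402 → 349.40 g/mol.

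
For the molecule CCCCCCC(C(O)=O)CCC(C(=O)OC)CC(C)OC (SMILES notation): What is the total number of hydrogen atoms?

32

Walk through each heavy atom and fill implicit hydrogens from standard valence (C 4, N 3, O 2, S 2, halogen 1):
  atom 1: C, bond orders sum to 1 (valence 4) → 3 H
  atom 2: C, bond orders sum to 2 (valence 4) → 2 H
  atom 3: C, bond orders sum to 2 (valence 4) → 2 H
  atom 4: C, bond orders sum to 2 (valence 4) → 2 H
  atom 5: C, bond orders sum to 2 (valence 4) → 2 H
  atom 6: C, bond orders sum to 2 (valence 4) → 2 H
  atom 7: C, bond orders sum to 3 (valence 4) → 1 H
  atom 8: C, bond orders sum to 4 (valence 4) → 0 H
  atom 9: O, bond orders sum to 1 (valence 2) → 1 H
  atom 10: O, bond orders sum to 2 (valence 2) → 0 H
  atom 11: C, bond orders sum to 2 (valence 4) → 2 H
  atom 12: C, bond orders sum to 2 (valence 4) → 2 H
  atom 13: C, bond orders sum to 3 (valence 4) → 1 H
  atom 14: C, bond orders sum to 4 (valence 4) → 0 H
  atom 15: O, bond orders sum to 2 (valence 2) → 0 H
  atom 16: O, bond orders sum to 2 (valence 2) → 0 H
  atom 17: C, bond orders sum to 1 (valence 4) → 3 H
  atom 18: C, bond orders sum to 2 (valence 4) → 2 H
  atom 19: C, bond orders sum to 3 (valence 4) → 1 H
  atom 20: C, bond orders sum to 1 (valence 4) → 3 H
  atom 21: O, bond orders sum to 2 (valence 2) → 0 H
  atom 22: C, bond orders sum to 1 (valence 4) → 3 H
Total hydrogens: 32.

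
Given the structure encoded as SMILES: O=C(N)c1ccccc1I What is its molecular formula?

C7H6INO

Walk through each heavy atom and fill implicit hydrogens from standard valence (C 4, N 3, O 2, S 2, halogen 1); for lowercase aromatic atoms, an aromatic c carries 1 H when it has two neighbours and 0 H with three, and aromatic n carries 0 H:
  atom 1: O, bond orders sum to 2 (valence 2) → 0 H
  atom 2: C, bond orders sum to 4 (valence 4) → 0 H
  atom 3: N, bond orders sum to 1 (valence 3) → 2 H
  atom 4: aromatic c, 3 neighbours → 0 H
  atom 5: aromatic c, 2 neighbours → 1 H
  atom 6: aromatic c, 2 neighbours → 1 H
  atom 7: aromatic c, 2 neighbours → 1 H
  atom 8: aromatic c, 2 neighbours → 1 H
  atom 9: aromatic c, 3 neighbours → 0 H
  atom 10: I (halogen, monovalent) → 0 H
Totals → C:7, H:6, I:1, N:1, O:1.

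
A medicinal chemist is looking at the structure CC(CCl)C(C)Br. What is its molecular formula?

C5H10BrCl

Walk through each heavy atom and fill implicit hydrogens from standard valence (C 4, N 3, O 2, S 2, halogen 1):
  atom 1: C, bond orders sum to 1 (valence 4) → 3 H
  atom 2: C, bond orders sum to 3 (valence 4) → 1 H
  atom 3: C, bond orders sum to 2 (valence 4) → 2 H
  atom 4: Cl (halogen, monovalent) → 0 H
  atom 5: C, bond orders sum to 3 (valence 4) → 1 H
  atom 6: C, bond orders sum to 1 (valence 4) → 3 H
  atom 7: Br (halogen, monovalent) → 0 H
Totals → C:5, H:10, Br:1, Cl:1.
In Hill order: C5H10BrCl.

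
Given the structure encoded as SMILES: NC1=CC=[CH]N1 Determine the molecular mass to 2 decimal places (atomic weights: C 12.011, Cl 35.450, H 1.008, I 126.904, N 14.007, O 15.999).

82.11 g/mol

First, the molecular formula is C4H6N2 (counting implicit H from valence).
  C: 4 × 12.011 = 48.044
  H: 6 × 1.008 = 6.048
  N: 2 × 14.007 = 28.014
Sum: 4×12.011 + 6×1.008 + 2×14.007 = 82.106 → 82.11 g/mol.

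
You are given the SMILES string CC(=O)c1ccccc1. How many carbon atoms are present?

Count every carbon token in the SMILES (each C, including those in ring-closure positions and inside branches).
Carbon count: 8.

8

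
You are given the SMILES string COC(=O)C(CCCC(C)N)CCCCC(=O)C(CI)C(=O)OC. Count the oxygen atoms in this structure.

5

Scan the SMILES for O atoms (remember two-letter symbols like Cl and Br are single atoms).
Oxygen count: 5.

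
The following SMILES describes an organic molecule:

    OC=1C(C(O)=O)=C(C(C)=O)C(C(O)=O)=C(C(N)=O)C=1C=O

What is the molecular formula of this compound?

Walk through each heavy atom and fill implicit hydrogens from standard valence (C 4, N 3, O 2, S 2, halogen 1):
  atom 1: O, bond orders sum to 1 (valence 2) → 1 H
  atom 2: C, bond orders sum to 4 (valence 4) → 0 H
  atom 3: C, bond orders sum to 4 (valence 4) → 0 H
  atom 4: C, bond orders sum to 4 (valence 4) → 0 H
  atom 5: O, bond orders sum to 1 (valence 2) → 1 H
  atom 6: O, bond orders sum to 2 (valence 2) → 0 H
  atom 7: C, bond orders sum to 4 (valence 4) → 0 H
  atom 8: C, bond orders sum to 4 (valence 4) → 0 H
  atom 9: C, bond orders sum to 1 (valence 4) → 3 H
  atom 10: O, bond orders sum to 2 (valence 2) → 0 H
  atom 11: C, bond orders sum to 4 (valence 4) → 0 H
  atom 12: C, bond orders sum to 4 (valence 4) → 0 H
  atom 13: O, bond orders sum to 1 (valence 2) → 1 H
  atom 14: O, bond orders sum to 2 (valence 2) → 0 H
  atom 15: C, bond orders sum to 4 (valence 4) → 0 H
  atom 16: C, bond orders sum to 4 (valence 4) → 0 H
  atom 17: N, bond orders sum to 1 (valence 3) → 2 H
  atom 18: O, bond orders sum to 2 (valence 2) → 0 H
  atom 19: C, bond orders sum to 4 (valence 4) → 0 H
  atom 20: C, bond orders sum to 3 (valence 4) → 1 H
  atom 21: O, bond orders sum to 2 (valence 2) → 0 H
Totals → C:12, H:9, N:1, O:8.

C12H9NO8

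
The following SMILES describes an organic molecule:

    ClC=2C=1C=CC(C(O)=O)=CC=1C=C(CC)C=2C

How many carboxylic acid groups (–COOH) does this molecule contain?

The carboxylic acid motif appears at heavy-atom position 7 in the SMILES.
Carboxylic acid count: 1.

1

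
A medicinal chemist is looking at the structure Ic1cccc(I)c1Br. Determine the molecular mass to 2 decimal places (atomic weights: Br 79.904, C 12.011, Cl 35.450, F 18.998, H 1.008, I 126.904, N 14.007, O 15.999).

408.80 g/mol

First, the molecular formula is C6H3BrI2 (counting implicit H from valence).
  Br: 1 × 79.904 = 79.904
  C: 6 × 12.011 = 72.066
  H: 3 × 1.008 = 3.024
  I: 2 × 126.904 = 253.808
Sum: 1×79.904 + 6×12.011 + 3×1.008 + 2×126.904 = 408.802 → 408.80 g/mol.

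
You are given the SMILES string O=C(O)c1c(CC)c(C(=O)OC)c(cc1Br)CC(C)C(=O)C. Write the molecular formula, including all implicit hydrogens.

C16H19BrO5

Walk through each heavy atom and fill implicit hydrogens from standard valence (C 4, N 3, O 2, S 2, halogen 1); for lowercase aromatic atoms, an aromatic c carries 1 H when it has two neighbours and 0 H with three, and aromatic n carries 0 H:
  atom 1: O, bond orders sum to 2 (valence 2) → 0 H
  atom 2: C, bond orders sum to 4 (valence 4) → 0 H
  atom 3: O, bond orders sum to 1 (valence 2) → 1 H
  atom 4: aromatic c, 3 neighbours → 0 H
  atom 5: aromatic c, 3 neighbours → 0 H
  atom 6: C, bond orders sum to 2 (valence 4) → 2 H
  atom 7: C, bond orders sum to 1 (valence 4) → 3 H
  atom 8: aromatic c, 3 neighbours → 0 H
  atom 9: C, bond orders sum to 4 (valence 4) → 0 H
  atom 10: O, bond orders sum to 2 (valence 2) → 0 H
  atom 11: O, bond orders sum to 2 (valence 2) → 0 H
  atom 12: C, bond orders sum to 1 (valence 4) → 3 H
  atom 13: aromatic c, 3 neighbours → 0 H
  atom 14: aromatic c, 2 neighbours → 1 H
  atom 15: aromatic c, 3 neighbours → 0 H
  atom 16: Br (halogen, monovalent) → 0 H
  atom 17: C, bond orders sum to 2 (valence 4) → 2 H
  atom 18: C, bond orders sum to 3 (valence 4) → 1 H
  atom 19: C, bond orders sum to 1 (valence 4) → 3 H
  atom 20: C, bond orders sum to 4 (valence 4) → 0 H
  atom 21: O, bond orders sum to 2 (valence 2) → 0 H
  atom 22: C, bond orders sum to 1 (valence 4) → 3 H
Totals → C:16, H:19, Br:1, O:5.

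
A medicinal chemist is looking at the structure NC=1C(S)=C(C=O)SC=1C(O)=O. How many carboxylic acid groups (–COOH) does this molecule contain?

1

The carboxylic acid motif appears at heavy-atom position 10 in the SMILES.
Other groups present: 1 aldehyde, 1 primary amine, 1 thiol.
Carboxylic acid count: 1.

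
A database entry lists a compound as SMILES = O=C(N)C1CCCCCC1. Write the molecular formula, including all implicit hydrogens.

C8H15NO

Walk through each heavy atom and fill implicit hydrogens from standard valence (C 4, N 3, O 2, S 2, halogen 1):
  atom 1: O, bond orders sum to 2 (valence 2) → 0 H
  atom 2: C, bond orders sum to 4 (valence 4) → 0 H
  atom 3: N, bond orders sum to 1 (valence 3) → 2 H
  atom 4: C, bond orders sum to 3 (valence 4) → 1 H
  atom 5: C, bond orders sum to 2 (valence 4) → 2 H
  atom 6: C, bond orders sum to 2 (valence 4) → 2 H
  atom 7: C, bond orders sum to 2 (valence 4) → 2 H
  atom 8: C, bond orders sum to 2 (valence 4) → 2 H
  atom 9: C, bond orders sum to 2 (valence 4) → 2 H
  atom 10: C, bond orders sum to 2 (valence 4) → 2 H
Totals → C:8, H:15, N:1, O:1.
In Hill order: C8H15NO.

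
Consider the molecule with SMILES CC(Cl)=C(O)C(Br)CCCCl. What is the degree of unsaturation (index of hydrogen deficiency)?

1

Degree of unsaturation = (number of rings) + (number of π bonds).
Ring closures in the SMILES: 0.
π bonds: 1 double bond (each 1 DoU) → 1 DoU from unsaturation.
Total DoU = 0 + 1 = 1.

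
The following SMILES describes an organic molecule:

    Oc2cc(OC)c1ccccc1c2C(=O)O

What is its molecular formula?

C12H10O4

Walk through each heavy atom and fill implicit hydrogens from standard valence (C 4, N 3, O 2, S 2, halogen 1); for lowercase aromatic atoms, an aromatic c carries 1 H when it has two neighbours and 0 H with three, and aromatic n carries 0 H:
  atom 1: O, bond orders sum to 1 (valence 2) → 1 H
  atom 2: aromatic c, 3 neighbours → 0 H
  atom 3: aromatic c, 2 neighbours → 1 H
  atom 4: aromatic c, 3 neighbours → 0 H
  atom 5: O, bond orders sum to 2 (valence 2) → 0 H
  atom 6: C, bond orders sum to 1 (valence 4) → 3 H
  atom 7: aromatic c, 3 neighbours → 0 H
  atom 8: aromatic c, 2 neighbours → 1 H
  atom 9: aromatic c, 2 neighbours → 1 H
  atom 10: aromatic c, 2 neighbours → 1 H
  atom 11: aromatic c, 2 neighbours → 1 H
  atom 12: aromatic c, 3 neighbours → 0 H
  atom 13: aromatic c, 3 neighbours → 0 H
  atom 14: C, bond orders sum to 4 (valence 4) → 0 H
  atom 15: O, bond orders sum to 2 (valence 2) → 0 H
  atom 16: O, bond orders sum to 1 (valence 2) → 1 H
Totals → C:12, H:10, O:4.
In Hill order: C12H10O4.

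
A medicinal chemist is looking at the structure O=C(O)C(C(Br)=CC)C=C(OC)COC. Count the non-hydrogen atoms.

15

Every atom symbol written in the SMILES (organic subset) is one heavy atom; implicit H are not written.
Heavy atoms by element → Br:1, C:10, O:4.
Total: 15.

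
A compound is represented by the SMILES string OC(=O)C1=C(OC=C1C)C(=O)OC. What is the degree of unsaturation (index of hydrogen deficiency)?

5

Degree of unsaturation = (number of rings) + (number of π bonds).
Ring closures in the SMILES: 1.
π bonds: 4 double bonds (each 1 DoU) → 4 DoU from unsaturation.
Total DoU = 1 + 4 = 5.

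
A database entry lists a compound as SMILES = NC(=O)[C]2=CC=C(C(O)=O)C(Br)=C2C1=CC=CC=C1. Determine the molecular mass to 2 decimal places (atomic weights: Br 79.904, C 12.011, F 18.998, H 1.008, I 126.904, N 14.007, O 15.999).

First, the molecular formula is C14H10BrNO3 (counting implicit H from valence).
  Br: 1 × 79.904 = 79.904
  C: 14 × 12.011 = 168.154
  H: 10 × 1.008 = 10.080
  N: 1 × 14.007 = 14.007
  O: 3 × 15.999 = 47.997
Sum: 1×79.904 + 14×12.011 + 10×1.008 + 1×14.007 + 3×15.999 = 320.142 → 320.14 g/mol.

320.14 g/mol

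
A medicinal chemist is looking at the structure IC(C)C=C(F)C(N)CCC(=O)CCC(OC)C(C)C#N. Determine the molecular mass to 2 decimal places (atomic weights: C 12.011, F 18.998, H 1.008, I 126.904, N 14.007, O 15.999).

First, the molecular formula is C15H24FIN2O2 (counting implicit H from valence).
  C: 15 × 12.011 = 180.165
  F: 1 × 18.998 = 18.998
  H: 24 × 1.008 = 24.192
  I: 1 × 126.904 = 126.904
  N: 2 × 14.007 = 28.014
  O: 2 × 15.999 = 31.998
Sum: 15×12.011 + 1×18.998 + 24×1.008 + 1×126.904 + 2×14.007 + 2×15.999 = 410.271 → 410.27 g/mol.

410.27 g/mol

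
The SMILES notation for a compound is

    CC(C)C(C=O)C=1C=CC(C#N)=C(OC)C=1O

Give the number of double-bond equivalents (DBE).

7

Molecular formula: C13H15NO3.
DoU = (2C + 2 + N − H − X) / 2, where X is the halogen count and O/S are ignored.
    = (2·13 + 2 + 1 − 15 − 0) / 2 = 14 / 2 = 7.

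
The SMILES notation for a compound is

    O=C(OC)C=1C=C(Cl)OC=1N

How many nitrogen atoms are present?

Scan the SMILES for N atoms (remember two-letter symbols like Cl and Br are single atoms).
Nitrogen count: 1.

1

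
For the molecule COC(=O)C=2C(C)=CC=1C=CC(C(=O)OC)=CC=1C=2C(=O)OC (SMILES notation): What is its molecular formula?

Walk through each heavy atom and fill implicit hydrogens from standard valence (C 4, N 3, O 2, S 2, halogen 1):
  atom 1: C, bond orders sum to 1 (valence 4) → 3 H
  atom 2: O, bond orders sum to 2 (valence 2) → 0 H
  atom 3: C, bond orders sum to 4 (valence 4) → 0 H
  atom 4: O, bond orders sum to 2 (valence 2) → 0 H
  atom 5: C, bond orders sum to 4 (valence 4) → 0 H
  atom 6: C, bond orders sum to 4 (valence 4) → 0 H
  atom 7: C, bond orders sum to 1 (valence 4) → 3 H
  atom 8: C, bond orders sum to 3 (valence 4) → 1 H
  atom 9: C, bond orders sum to 4 (valence 4) → 0 H
  atom 10: C, bond orders sum to 3 (valence 4) → 1 H
  atom 11: C, bond orders sum to 3 (valence 4) → 1 H
  atom 12: C, bond orders sum to 4 (valence 4) → 0 H
  atom 13: C, bond orders sum to 4 (valence 4) → 0 H
  atom 14: O, bond orders sum to 2 (valence 2) → 0 H
  atom 15: O, bond orders sum to 2 (valence 2) → 0 H
  atom 16: C, bond orders sum to 1 (valence 4) → 3 H
  atom 17: C, bond orders sum to 3 (valence 4) → 1 H
  atom 18: C, bond orders sum to 4 (valence 4) → 0 H
  atom 19: C, bond orders sum to 4 (valence 4) → 0 H
  atom 20: C, bond orders sum to 4 (valence 4) → 0 H
  atom 21: O, bond orders sum to 2 (valence 2) → 0 H
  atom 22: O, bond orders sum to 2 (valence 2) → 0 H
  atom 23: C, bond orders sum to 1 (valence 4) → 3 H
Totals → C:17, H:16, O:6.

C17H16O6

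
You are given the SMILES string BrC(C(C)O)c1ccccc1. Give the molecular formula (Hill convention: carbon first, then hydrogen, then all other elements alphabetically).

Walk through each heavy atom and fill implicit hydrogens from standard valence (C 4, N 3, O 2, S 2, halogen 1); for lowercase aromatic atoms, an aromatic c carries 1 H when it has two neighbours and 0 H with three, and aromatic n carries 0 H:
  atom 1: Br (halogen, monovalent) → 0 H
  atom 2: C, bond orders sum to 3 (valence 4) → 1 H
  atom 3: C, bond orders sum to 3 (valence 4) → 1 H
  atom 4: C, bond orders sum to 1 (valence 4) → 3 H
  atom 5: O, bond orders sum to 1 (valence 2) → 1 H
  atom 6: aromatic c, 3 neighbours → 0 H
  atom 7: aromatic c, 2 neighbours → 1 H
  atom 8: aromatic c, 2 neighbours → 1 H
  atom 9: aromatic c, 2 neighbours → 1 H
  atom 10: aromatic c, 2 neighbours → 1 H
  atom 11: aromatic c, 2 neighbours → 1 H
Totals → C:9, H:11, Br:1, O:1.

C9H11BrO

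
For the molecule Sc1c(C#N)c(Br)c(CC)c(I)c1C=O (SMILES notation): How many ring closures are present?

1

In SMILES, each pair of matching ring-closure digits denotes one ring-closing bond; the number of such bonds equals the number of independent rings.
Ring-closure bonds here: 1.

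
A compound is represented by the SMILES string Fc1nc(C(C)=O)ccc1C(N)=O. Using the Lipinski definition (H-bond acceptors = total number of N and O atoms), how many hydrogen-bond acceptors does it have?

4

N atoms: 2; O atoms: 2.
Lipinski HBA = 2 + 2 = 4.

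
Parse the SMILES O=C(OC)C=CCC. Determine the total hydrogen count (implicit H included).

Walk through each heavy atom and fill implicit hydrogens from standard valence (C 4, N 3, O 2, S 2, halogen 1):
  atom 1: O, bond orders sum to 2 (valence 2) → 0 H
  atom 2: C, bond orders sum to 4 (valence 4) → 0 H
  atom 3: O, bond orders sum to 2 (valence 2) → 0 H
  atom 4: C, bond orders sum to 1 (valence 4) → 3 H
  atom 5: C, bond orders sum to 3 (valence 4) → 1 H
  atom 6: C, bond orders sum to 3 (valence 4) → 1 H
  atom 7: C, bond orders sum to 2 (valence 4) → 2 H
  atom 8: C, bond orders sum to 1 (valence 4) → 3 H
Total hydrogens: 10.

10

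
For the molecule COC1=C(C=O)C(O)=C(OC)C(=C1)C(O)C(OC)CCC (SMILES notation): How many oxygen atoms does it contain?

6

Scan the SMILES for O atoms (remember two-letter symbols like Cl and Br are single atoms).
Oxygen count: 6.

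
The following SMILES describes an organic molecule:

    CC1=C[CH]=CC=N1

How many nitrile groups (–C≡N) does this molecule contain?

Scan the SMILES for the nitrile motif — none present.

0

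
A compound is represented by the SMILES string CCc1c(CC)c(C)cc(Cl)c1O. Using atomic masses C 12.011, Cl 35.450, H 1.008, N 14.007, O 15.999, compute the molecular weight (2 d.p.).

198.69 g/mol

First, the molecular formula is C11H15ClO (counting implicit H from valence).
  C: 11 × 12.011 = 132.121
  Cl: 1 × 35.450 = 35.450
  H: 15 × 1.008 = 15.120
  O: 1 × 15.999 = 15.999
Sum: 11×12.011 + 1×35.450 + 15×1.008 + 1×15.999 = 198.690 → 198.69 g/mol.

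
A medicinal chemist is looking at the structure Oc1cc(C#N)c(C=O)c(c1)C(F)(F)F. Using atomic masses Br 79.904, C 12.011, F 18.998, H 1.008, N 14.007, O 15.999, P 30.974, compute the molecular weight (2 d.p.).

First, the molecular formula is C9H4F3NO2 (counting implicit H from valence).
  C: 9 × 12.011 = 108.099
  F: 3 × 18.998 = 56.994
  H: 4 × 1.008 = 4.032
  N: 1 × 14.007 = 14.007
  O: 2 × 15.999 = 31.998
Sum: 9×12.011 + 3×18.998 + 4×1.008 + 1×14.007 + 2×15.999 = 215.130 → 215.13 g/mol.

215.13 g/mol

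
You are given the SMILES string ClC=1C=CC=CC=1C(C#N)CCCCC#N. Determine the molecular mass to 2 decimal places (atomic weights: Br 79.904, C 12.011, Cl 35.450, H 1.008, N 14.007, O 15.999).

232.71 g/mol

First, the molecular formula is C13H13ClN2 (counting implicit H from valence).
  C: 13 × 12.011 = 156.143
  Cl: 1 × 35.450 = 35.450
  H: 13 × 1.008 = 13.104
  N: 2 × 14.007 = 28.014
Sum: 13×12.011 + 1×35.450 + 13×1.008 + 2×14.007 = 232.711 → 232.71 g/mol.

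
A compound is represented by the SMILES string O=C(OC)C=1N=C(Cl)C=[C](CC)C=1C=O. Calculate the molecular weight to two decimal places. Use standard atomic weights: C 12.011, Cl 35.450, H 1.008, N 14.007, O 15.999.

227.64 g/mol

First, the molecular formula is C10H10ClNO3 (counting implicit H from valence).
  C: 10 × 12.011 = 120.110
  Cl: 1 × 35.450 = 35.450
  H: 10 × 1.008 = 10.080
  N: 1 × 14.007 = 14.007
  O: 3 × 15.999 = 47.997
Sum: 10×12.011 + 1×35.450 + 10×1.008 + 1×14.007 + 3×15.999 = 227.644 → 227.64 g/mol.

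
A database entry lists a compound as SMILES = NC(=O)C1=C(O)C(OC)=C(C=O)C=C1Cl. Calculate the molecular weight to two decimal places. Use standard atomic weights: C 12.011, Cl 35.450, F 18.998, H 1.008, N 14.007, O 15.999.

229.62 g/mol

First, the molecular formula is C9H8ClNO4 (counting implicit H from valence).
  C: 9 × 12.011 = 108.099
  Cl: 1 × 35.450 = 35.450
  H: 8 × 1.008 = 8.064
  N: 1 × 14.007 = 14.007
  O: 4 × 15.999 = 63.996
Sum: 9×12.011 + 1×35.450 + 8×1.008 + 1×14.007 + 4×15.999 = 229.616 → 229.62 g/mol.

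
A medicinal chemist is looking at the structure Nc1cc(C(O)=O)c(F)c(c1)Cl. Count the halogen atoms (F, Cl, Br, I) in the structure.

Halogen atoms appear at heavy-atom positions 9, 12 (1×Cl, 1×F).
Other groups present: 1 carboxylic acid, 1 primary amine.
Halogen count: 2.

2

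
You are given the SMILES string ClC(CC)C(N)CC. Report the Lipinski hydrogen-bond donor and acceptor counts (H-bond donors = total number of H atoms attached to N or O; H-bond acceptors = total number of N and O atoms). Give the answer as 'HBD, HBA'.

2, 1

Donors: find every N or O and count the H atoms it carries.
  atom 6 (N): bond orders sum to 1 → 2 H
Lipinski HBD = 2.
Acceptors: N atoms = 1, O atoms = 0 → HBA = 1.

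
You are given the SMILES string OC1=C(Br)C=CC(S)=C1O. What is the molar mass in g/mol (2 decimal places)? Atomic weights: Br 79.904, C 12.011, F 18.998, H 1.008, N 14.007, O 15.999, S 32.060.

First, the molecular formula is C6H5BrO2S (counting implicit H from valence).
  Br: 1 × 79.904 = 79.904
  C: 6 × 12.011 = 72.066
  H: 5 × 1.008 = 5.040
  O: 2 × 15.999 = 31.998
  S: 1 × 32.060 = 32.060
Sum: 1×79.904 + 6×12.011 + 5×1.008 + 2×15.999 + 1×32.060 = 221.068 → 221.07 g/mol.

221.07 g/mol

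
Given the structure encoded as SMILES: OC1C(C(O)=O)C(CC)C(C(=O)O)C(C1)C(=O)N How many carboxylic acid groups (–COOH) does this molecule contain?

2

The carboxylic acid motif appears at heavy-atom positions 4, 11 in the SMILES.
Other groups present: 1 amide, 1 hydroxyl.
Carboxylic acid count: 2.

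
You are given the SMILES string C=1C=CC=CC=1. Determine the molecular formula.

C6H6

Walk through each heavy atom and fill implicit hydrogens from standard valence (C 4, N 3, O 2, S 2, halogen 1):
  atom 1: C, bond orders sum to 3 (valence 4) → 1 H
  atom 2: C, bond orders sum to 3 (valence 4) → 1 H
  atom 3: C, bond orders sum to 3 (valence 4) → 1 H
  atom 4: C, bond orders sum to 3 (valence 4) → 1 H
  atom 5: C, bond orders sum to 3 (valence 4) → 1 H
  atom 6: C, bond orders sum to 3 (valence 4) → 1 H
Totals → C:6, H:6.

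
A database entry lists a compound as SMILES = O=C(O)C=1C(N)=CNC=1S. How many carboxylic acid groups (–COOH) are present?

The carboxylic acid motif appears at heavy-atom position 2 in the SMILES.
Other groups present: 1 primary amine, 1 thiol.
Carboxylic acid count: 1.

1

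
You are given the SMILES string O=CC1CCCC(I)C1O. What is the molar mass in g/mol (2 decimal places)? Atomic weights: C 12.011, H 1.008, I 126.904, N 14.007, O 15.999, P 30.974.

254.07 g/mol

First, the molecular formula is C7H11IO2 (counting implicit H from valence).
  C: 7 × 12.011 = 84.077
  H: 11 × 1.008 = 11.088
  I: 1 × 126.904 = 126.904
  O: 2 × 15.999 = 31.998
Sum: 7×12.011 + 11×1.008 + 1×126.904 + 2×15.999 = 254.067 → 254.07 g/mol.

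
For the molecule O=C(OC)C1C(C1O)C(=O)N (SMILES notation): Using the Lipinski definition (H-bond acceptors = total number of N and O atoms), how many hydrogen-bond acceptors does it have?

5

N atoms: 1; O atoms: 4.
Lipinski HBA = 1 + 4 = 5.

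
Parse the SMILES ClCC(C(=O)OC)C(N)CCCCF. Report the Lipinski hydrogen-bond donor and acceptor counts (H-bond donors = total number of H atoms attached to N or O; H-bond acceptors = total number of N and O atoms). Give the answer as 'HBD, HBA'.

Donors: find every N or O and count the H atoms it carries.
  atom 5 (O): bond orders sum to 2 → 0 H
  atom 6 (O): bond orders sum to 2 → 0 H
  atom 9 (N): bond orders sum to 1 → 2 H
Lipinski HBD = 2.
Acceptors: N atoms = 1, O atoms = 2 → HBA = 3.

2, 3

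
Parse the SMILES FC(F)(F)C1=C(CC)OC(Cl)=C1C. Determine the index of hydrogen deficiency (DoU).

3

Molecular formula: C8H8ClF3O.
DoU = (2C + 2 + N − H − X) / 2, where X is the halogen count and O/S are ignored.
    = (2·8 + 2 + 0 − 8 − 4) / 2 = 6 / 2 = 3.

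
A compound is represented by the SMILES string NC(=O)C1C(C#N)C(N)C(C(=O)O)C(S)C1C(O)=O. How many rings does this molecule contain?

1

In SMILES, each pair of matching ring-closure digits denotes one ring-closing bond; the number of such bonds equals the number of independent rings.
Ring-closure bonds here: 1.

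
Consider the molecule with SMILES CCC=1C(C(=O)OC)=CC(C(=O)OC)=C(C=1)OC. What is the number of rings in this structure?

1

In SMILES, each pair of matching ring-closure digits denotes one ring-closing bond; the number of such bonds equals the number of independent rings.
Ring-closure bonds here: 1.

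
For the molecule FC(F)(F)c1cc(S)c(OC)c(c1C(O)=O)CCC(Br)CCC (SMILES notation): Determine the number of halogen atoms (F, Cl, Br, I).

Halogen atoms appear at heavy-atom positions 1, 3, 4, 20 (1×Br, 3×F).
Other groups present: 1 carboxylic acid, 1 ether, 1 thiol.
Halogen count: 4.

4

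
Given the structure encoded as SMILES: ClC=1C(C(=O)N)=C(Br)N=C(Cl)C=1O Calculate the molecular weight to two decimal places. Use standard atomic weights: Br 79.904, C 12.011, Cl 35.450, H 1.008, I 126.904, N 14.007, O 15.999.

285.91 g/mol

First, the molecular formula is C6H3BrCl2N2O2 (counting implicit H from valence).
  Br: 1 × 79.904 = 79.904
  C: 6 × 12.011 = 72.066
  Cl: 2 × 35.450 = 70.900
  H: 3 × 1.008 = 3.024
  N: 2 × 14.007 = 28.014
  O: 2 × 15.999 = 31.998
Sum: 1×79.904 + 6×12.011 + 2×35.450 + 3×1.008 + 2×14.007 + 2×15.999 = 285.906 → 285.91 g/mol.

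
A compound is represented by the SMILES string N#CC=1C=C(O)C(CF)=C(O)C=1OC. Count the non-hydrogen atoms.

Every atom symbol written in the SMILES (organic subset) is one heavy atom; implicit H are not written.
Heavy atoms by element → C:9, F:1, N:1, O:3.
Total: 14.

14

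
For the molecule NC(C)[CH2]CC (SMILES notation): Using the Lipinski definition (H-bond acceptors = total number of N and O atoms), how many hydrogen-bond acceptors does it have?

N atoms: 1; O atoms: 0.
Lipinski HBA = 1 + 0 = 1.

1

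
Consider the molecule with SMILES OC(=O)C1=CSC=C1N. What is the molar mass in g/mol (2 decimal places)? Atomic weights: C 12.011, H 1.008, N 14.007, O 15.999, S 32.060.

143.16 g/mol

First, the molecular formula is C5H5NO2S (counting implicit H from valence).
  C: 5 × 12.011 = 60.055
  H: 5 × 1.008 = 5.040
  N: 1 × 14.007 = 14.007
  O: 2 × 15.999 = 31.998
  S: 1 × 32.060 = 32.060
Sum: 5×12.011 + 5×1.008 + 1×14.007 + 2×15.999 + 1×32.060 = 143.160 → 143.16 g/mol.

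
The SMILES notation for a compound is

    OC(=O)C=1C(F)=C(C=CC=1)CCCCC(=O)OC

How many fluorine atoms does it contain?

Scan the SMILES for F atoms (remember two-letter symbols like Cl and Br are single atoms).
Fluorine count: 1.

1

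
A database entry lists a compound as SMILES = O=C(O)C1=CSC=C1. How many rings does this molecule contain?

1

In SMILES, each pair of matching ring-closure digits denotes one ring-closing bond; the number of such bonds equals the number of independent rings.
Ring-closure bonds here: 1.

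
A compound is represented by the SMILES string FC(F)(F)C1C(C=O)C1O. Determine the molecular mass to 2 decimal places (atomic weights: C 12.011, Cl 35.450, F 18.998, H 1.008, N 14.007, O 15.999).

First, the molecular formula is C5H5F3O2 (counting implicit H from valence).
  C: 5 × 12.011 = 60.055
  F: 3 × 18.998 = 56.994
  H: 5 × 1.008 = 5.040
  O: 2 × 15.999 = 31.998
Sum: 5×12.011 + 3×18.998 + 5×1.008 + 2×15.999 = 154.087 → 154.09 g/mol.

154.09 g/mol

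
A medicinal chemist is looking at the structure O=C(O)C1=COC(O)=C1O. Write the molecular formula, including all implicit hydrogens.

Walk through each heavy atom and fill implicit hydrogens from standard valence (C 4, N 3, O 2, S 2, halogen 1):
  atom 1: O, bond orders sum to 2 (valence 2) → 0 H
  atom 2: C, bond orders sum to 4 (valence 4) → 0 H
  atom 3: O, bond orders sum to 1 (valence 2) → 1 H
  atom 4: C, bond orders sum to 4 (valence 4) → 0 H
  atom 5: C, bond orders sum to 3 (valence 4) → 1 H
  atom 6: O, bond orders sum to 2 (valence 2) → 0 H
  atom 7: C, bond orders sum to 4 (valence 4) → 0 H
  atom 8: O, bond orders sum to 1 (valence 2) → 1 H
  atom 9: C, bond orders sum to 4 (valence 4) → 0 H
  atom 10: O, bond orders sum to 1 (valence 2) → 1 H
Totals → C:5, H:4, O:5.

C5H4O5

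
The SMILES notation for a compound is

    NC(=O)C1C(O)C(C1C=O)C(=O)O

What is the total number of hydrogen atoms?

9

Walk through each heavy atom and fill implicit hydrogens from standard valence (C 4, N 3, O 2, S 2, halogen 1):
  atom 1: N, bond orders sum to 1 (valence 3) → 2 H
  atom 2: C, bond orders sum to 4 (valence 4) → 0 H
  atom 3: O, bond orders sum to 2 (valence 2) → 0 H
  atom 4: C, bond orders sum to 3 (valence 4) → 1 H
  atom 5: C, bond orders sum to 3 (valence 4) → 1 H
  atom 6: O, bond orders sum to 1 (valence 2) → 1 H
  atom 7: C, bond orders sum to 3 (valence 4) → 1 H
  atom 8: C, bond orders sum to 3 (valence 4) → 1 H
  atom 9: C, bond orders sum to 3 (valence 4) → 1 H
  atom 10: O, bond orders sum to 2 (valence 2) → 0 H
  atom 11: C, bond orders sum to 4 (valence 4) → 0 H
  atom 12: O, bond orders sum to 2 (valence 2) → 0 H
  atom 13: O, bond orders sum to 1 (valence 2) → 1 H
Total hydrogens: 9.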